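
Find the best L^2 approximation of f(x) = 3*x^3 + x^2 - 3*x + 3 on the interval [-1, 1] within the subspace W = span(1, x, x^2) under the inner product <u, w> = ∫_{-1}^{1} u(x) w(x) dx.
g(x) = x^2 - 6*x/5 + 3

The best approximation g ∈ W is the orthogonal projection of f onto W. Writing g = a_0 + a_1 x + a_2 x^2, the coefficients solve the normal equations G · a = b where
  G_{ij} = <φ_i, φ_j> and b_i = <f, φ_i>, with φ_0 = 1, φ_1 = x, φ_2 = x^2.
G =
  [2, 0, 2/3]
  [0, 2/3, 0]
  [2/3, 0, 2/5],
b = (20/3, -4/5, 12/5).
Solving gives a_0 = 3, a_1 = -6/5, a_2 = 1, so
  g(x) = x^2 - 6*x/5 + 3.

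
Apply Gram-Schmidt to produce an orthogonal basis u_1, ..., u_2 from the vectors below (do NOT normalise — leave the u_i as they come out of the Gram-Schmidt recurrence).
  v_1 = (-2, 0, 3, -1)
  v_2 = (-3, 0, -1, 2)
Orthogonal basis:
  u_1 = (-2, 0, 3, -1)
  u_2 = (-20/7, 0, -17/14, 29/14)

Apply the Gram-Schmidt recurrence
  u_1 = v_1
  u_i = v_i − Σ_{j<i} ((v_i · u_j) / (u_j · u_j)) · u_j.

Step by step this gives:
  u_1 = (-2, 0, 3, -1)
  u_2 = (-20/7, 0, -17/14, 29/14)

Orthogonality check:
  u_2 · u_1 = 0 (should be 0)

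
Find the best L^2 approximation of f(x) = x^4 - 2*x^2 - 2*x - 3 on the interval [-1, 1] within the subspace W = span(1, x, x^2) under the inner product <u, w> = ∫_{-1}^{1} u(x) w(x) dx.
g(x) = -8*x^2/7 - 2*x - 108/35

The best approximation g ∈ W is the orthogonal projection of f onto W. Writing g = a_0 + a_1 x + a_2 x^2, the coefficients solve the normal equations G · a = b where
  G_{ij} = <φ_i, φ_j> and b_i = <f, φ_i>, with φ_0 = 1, φ_1 = x, φ_2 = x^2.
G =
  [2, 0, 2/3]
  [0, 2/3, 0]
  [2/3, 0, 2/5],
b = (-104/15, -4/3, -88/35).
Solving gives a_0 = -108/35, a_1 = -2, a_2 = -8/7, so
  g(x) = -8*x^2/7 - 2*x - 108/35.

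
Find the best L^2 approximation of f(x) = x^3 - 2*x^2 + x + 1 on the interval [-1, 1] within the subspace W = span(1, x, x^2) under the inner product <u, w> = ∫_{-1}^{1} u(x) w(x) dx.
g(x) = -2*x^2 + 8*x/5 + 1

The best approximation g ∈ W is the orthogonal projection of f onto W. Writing g = a_0 + a_1 x + a_2 x^2, the coefficients solve the normal equations G · a = b where
  G_{ij} = <φ_i, φ_j> and b_i = <f, φ_i>, with φ_0 = 1, φ_1 = x, φ_2 = x^2.
G =
  [2, 0, 2/3]
  [0, 2/3, 0]
  [2/3, 0, 2/5],
b = (2/3, 16/15, -2/15).
Solving gives a_0 = 1, a_1 = 8/5, a_2 = -2, so
  g(x) = -2*x^2 + 8*x/5 + 1.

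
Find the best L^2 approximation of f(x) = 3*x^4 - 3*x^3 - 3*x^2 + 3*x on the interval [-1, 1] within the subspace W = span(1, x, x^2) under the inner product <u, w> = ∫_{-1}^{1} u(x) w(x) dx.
g(x) = -3*x^2/7 + 6*x/5 - 9/35

The best approximation g ∈ W is the orthogonal projection of f onto W. Writing g = a_0 + a_1 x + a_2 x^2, the coefficients solve the normal equations G · a = b where
  G_{ij} = <φ_i, φ_j> and b_i = <f, φ_i>, with φ_0 = 1, φ_1 = x, φ_2 = x^2.
G =
  [2, 0, 2/3]
  [0, 2/3, 0]
  [2/3, 0, 2/5],
b = (-4/5, 4/5, -12/35).
Solving gives a_0 = -9/35, a_1 = 6/5, a_2 = -3/7, so
  g(x) = -3*x^2/7 + 6*x/5 - 9/35.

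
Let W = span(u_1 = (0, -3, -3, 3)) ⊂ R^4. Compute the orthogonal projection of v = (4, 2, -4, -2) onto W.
proj_W(v) = (0, 0, 0, 0)

Set up U = [u_1 | ... | u_1] ∈ R^(4×1). The projector onto W = col(U) is P = U (U^T U)^(-1) U^T.
Compute U^T U =
  [27],
and U^T v = (0).
Solve U^T U · c = U^T v for the coefficients: c = (0). The projection is proj_W(v) = U c.
Check: (v - proj_W(v)) · u_1 = 0  (should be 0).
Result: proj_W(v) = (0, 0, 0, 0).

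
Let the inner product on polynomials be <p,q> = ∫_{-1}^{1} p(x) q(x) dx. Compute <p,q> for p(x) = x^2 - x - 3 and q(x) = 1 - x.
<p,q> = -14/3

Expand the product: p(x)·q(x) = -x^3 + 2*x^2 + 2*x - 3.
∫_{-1}^{1} of each monomial x^k gives [2/(k+1) if k even, 0 if k odd]. Integrating term-by-term (or equivalently evaluating the antiderivative F(x) = -x^4/4 + 2*x^3/3 + x^2 - 3*x at the endpoints):
  F(1) − F(−1) = -19/12 − (37/12) = -14/3.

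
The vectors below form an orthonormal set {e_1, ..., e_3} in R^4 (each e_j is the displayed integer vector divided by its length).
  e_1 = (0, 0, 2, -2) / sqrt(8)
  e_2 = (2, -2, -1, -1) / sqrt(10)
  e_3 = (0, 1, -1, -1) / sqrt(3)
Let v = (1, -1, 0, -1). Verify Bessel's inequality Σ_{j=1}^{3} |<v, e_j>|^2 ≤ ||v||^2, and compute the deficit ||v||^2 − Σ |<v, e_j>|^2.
Σ |<v, e_j>|^2 = 3; ||v||^2 = 3; deficit = 0

Write each e_j = u_j / sqrt(<u_j, u_j>) where u_j is the displayed integer vector. Then <v, e_j> = <v, u_j> / sqrt(<u_j, u_j>), so |<v, e_j>|^2 = <v, u_j>^2 / <u_j, u_j>.
Coefficients: <v, e_1> = 2/sqrt(8), <v, e_2> = 5/sqrt(10), <v, e_3> = 0/sqrt(3).
Square and sum: Σ |<v, e_j>|^2 = 3.
Compute ||v||^2 = v·v = 3.
Deficit = 3 − 3 = 0 ≥ 0, confirming Bessel's inequality. (The deficit equals ||v − Σ <v,e_j> e_j||^2, the squared distance from v to span{e_j}.)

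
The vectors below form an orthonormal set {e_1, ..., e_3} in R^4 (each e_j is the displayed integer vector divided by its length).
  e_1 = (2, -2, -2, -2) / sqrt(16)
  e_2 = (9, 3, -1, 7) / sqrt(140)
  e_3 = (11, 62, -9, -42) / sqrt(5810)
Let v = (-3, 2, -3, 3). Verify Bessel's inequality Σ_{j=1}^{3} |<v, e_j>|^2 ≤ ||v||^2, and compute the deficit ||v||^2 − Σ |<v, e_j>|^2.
Σ |<v, e_j>|^2 = 525/83; ||v||^2 = 31; deficit = 2048/83

Write each e_j = u_j / sqrt(<u_j, u_j>) where u_j is the displayed integer vector. Then <v, e_j> = <v, u_j> / sqrt(<u_j, u_j>), so |<v, e_j>|^2 = <v, u_j>^2 / <u_j, u_j>.
Coefficients: <v, e_1> = -10/sqrt(16), <v, e_2> = 3/sqrt(140), <v, e_3> = -8/sqrt(5810).
Square and sum: Σ |<v, e_j>|^2 = 525/83.
Compute ||v||^2 = v·v = 31.
Deficit = 31 − 525/83 = 2048/83 ≥ 0, confirming Bessel's inequality. (The deficit equals ||v − Σ <v,e_j> e_j||^2, the squared distance from v to span{e_j}.)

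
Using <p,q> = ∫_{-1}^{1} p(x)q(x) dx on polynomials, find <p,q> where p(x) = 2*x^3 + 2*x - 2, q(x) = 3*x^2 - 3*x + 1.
<p,q> = -72/5

Expand the product: p(x)·q(x) = 6*x^5 - 6*x^4 + 8*x^3 - 12*x^2 + 8*x - 2.
∫_{-1}^{1} of each monomial x^k gives [2/(k+1) if k even, 0 if k odd]. Integrating term-by-term (or equivalently evaluating the antiderivative F(x) = x^6 - 6*x^5/5 + 2*x^4 - 4*x^3 + 4*x^2 - 2*x at the endpoints):
  F(1) − F(−1) = -1/5 − (71/5) = -72/5.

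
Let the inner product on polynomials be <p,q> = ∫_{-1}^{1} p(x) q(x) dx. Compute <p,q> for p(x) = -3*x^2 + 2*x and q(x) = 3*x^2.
<p,q> = -18/5

Expand the product: p(x)·q(x) = -9*x^4 + 6*x^3.
∫_{-1}^{1} of each monomial x^k gives [2/(k+1) if k even, 0 if k odd]. Integrating term-by-term (or equivalently evaluating the antiderivative F(x) = -9*x^5/5 + 3*x^4/2 at the endpoints):
  F(1) − F(−1) = -3/10 − (33/10) = -18/5.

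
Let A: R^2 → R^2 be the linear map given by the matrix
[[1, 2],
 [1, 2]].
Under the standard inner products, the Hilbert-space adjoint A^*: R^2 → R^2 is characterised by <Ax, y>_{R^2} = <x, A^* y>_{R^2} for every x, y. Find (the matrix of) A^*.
A^* = A^T =
[[1, 1],
 [2, 2]]

For real matrices with standard dot products, the defining identity <Ax, y> = <x, A^* y> gives (Ax)^T y = x^T (A^*) y, i.e. x^T A^T y = x^T (A^*) y. Since this holds for all x, y, we must have A^* = A^T. Therefore
A^* =
[[1, 1],
 [2, 2]].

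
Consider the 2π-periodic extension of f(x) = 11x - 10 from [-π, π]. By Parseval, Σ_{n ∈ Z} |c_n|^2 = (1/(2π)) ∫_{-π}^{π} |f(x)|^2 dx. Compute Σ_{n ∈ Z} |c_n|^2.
Σ |c_n|^2 = 121π^2/3 + 100

Expand and integrate term by term over [-π, π]:
  ∫ (11x)^2 dx = 121·(2π^3/3); ∫ 2·11·(-10)·x dx = 0 (odd integrand); ∫ (-10)^2 dx = 100·2π.
So (1/(2π)) ∫_{-π}^{π} (11x - 10)^2 dx = 121π^2/3 + 100 = 121π^2/3 + 100.
Parseval ⇒ Σ |c_n|^2 = 121π^2/3 + 100.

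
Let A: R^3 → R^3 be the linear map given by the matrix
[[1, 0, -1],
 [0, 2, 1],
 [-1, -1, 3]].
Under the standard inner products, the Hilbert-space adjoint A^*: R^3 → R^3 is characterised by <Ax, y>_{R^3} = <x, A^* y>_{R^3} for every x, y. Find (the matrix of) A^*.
A^* = A^T =
[[1, 0, -1],
 [0, 2, -1],
 [-1, 1, 3]]

For real matrices with standard dot products, the defining identity <Ax, y> = <x, A^* y> gives (Ax)^T y = x^T (A^*) y, i.e. x^T A^T y = x^T (A^*) y. Since this holds for all x, y, we must have A^* = A^T. Therefore
A^* =
[[1, 0, -1],
 [0, 2, -1],
 [-1, 1, 3]].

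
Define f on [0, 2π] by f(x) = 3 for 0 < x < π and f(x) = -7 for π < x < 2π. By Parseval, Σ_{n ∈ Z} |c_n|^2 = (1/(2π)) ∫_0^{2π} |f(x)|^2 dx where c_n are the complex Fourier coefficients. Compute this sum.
Σ |c_n|^2 = 29

Parseval equates the L^2 energy of f (normalised by 1/(2π)) with the ℓ^2 sum of its Fourier coefficients: (1/(2π)) ∫_0^{2π} |f|^2 = Σ |c_n|^2.
Compute the left side: (1/(2π)) [∫_0^π 3^2 dx + ∫_π^{2π} (-7)^2 dx] = (1/(2π)) · (9π + 49π) = (9 + 49)/2 = 29.
So Σ_{n ∈ Z} |c_n|^2 = 29.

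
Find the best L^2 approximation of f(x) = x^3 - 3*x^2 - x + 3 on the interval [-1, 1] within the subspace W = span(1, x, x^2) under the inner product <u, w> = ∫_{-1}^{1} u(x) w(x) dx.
g(x) = -3*x^2 - 2*x/5 + 3

The best approximation g ∈ W is the orthogonal projection of f onto W. Writing g = a_0 + a_1 x + a_2 x^2, the coefficients solve the normal equations G · a = b where
  G_{ij} = <φ_i, φ_j> and b_i = <f, φ_i>, with φ_0 = 1, φ_1 = x, φ_2 = x^2.
G =
  [2, 0, 2/3]
  [0, 2/3, 0]
  [2/3, 0, 2/5],
b = (4, -4/15, 4/5).
Solving gives a_0 = 3, a_1 = -2/5, a_2 = -3, so
  g(x) = -3*x^2 - 2*x/5 + 3.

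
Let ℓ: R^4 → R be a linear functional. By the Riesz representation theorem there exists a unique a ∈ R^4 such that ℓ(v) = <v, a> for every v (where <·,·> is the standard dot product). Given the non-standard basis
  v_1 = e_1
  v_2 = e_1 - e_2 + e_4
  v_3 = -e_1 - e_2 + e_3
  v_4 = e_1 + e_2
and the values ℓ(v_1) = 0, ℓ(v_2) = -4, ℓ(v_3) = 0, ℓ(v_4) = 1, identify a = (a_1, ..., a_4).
a = (0, 1, 1, -3)

Write a = (a_1, ..., a_4) in the standard basis. For each basis vector v_i, ℓ(v_i) = <v_i, a> is a linear equation in the a_j's. Collect the n equations into a matrix system V a = ℓ, where row i of V is v_i (expressed in the standard basis). Since V is invertible (lower-triangular with 1s on the diagonal, up to permutation), solve by back-substitution:
  V =
[[1, 0, 0, 0],
 [1, -1, 0, 1],
 [-1, -1, 1, 0],
 [1, 1, 0, 0]]
  V a = (0, -4, 0, 1)
Solving gives a = (0, 1, 1, -3).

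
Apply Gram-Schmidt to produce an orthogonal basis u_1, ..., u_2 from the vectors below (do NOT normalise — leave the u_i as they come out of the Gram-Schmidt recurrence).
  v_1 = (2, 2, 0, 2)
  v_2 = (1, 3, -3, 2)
Orthogonal basis:
  u_1 = (2, 2, 0, 2)
  u_2 = (-1, 1, -3, 0)

Apply the Gram-Schmidt recurrence
  u_1 = v_1
  u_i = v_i − Σ_{j<i} ((v_i · u_j) / (u_j · u_j)) · u_j.

Step by step this gives:
  u_1 = (2, 2, 0, 2)
  u_2 = (-1, 1, -3, 0)

Orthogonality check:
  u_2 · u_1 = 0 (should be 0)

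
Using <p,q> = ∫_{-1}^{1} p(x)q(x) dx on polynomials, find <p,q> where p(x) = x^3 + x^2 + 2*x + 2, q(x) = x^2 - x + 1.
<p,q> = 14/3

Expand the product: p(x)·q(x) = x^5 + 2*x^3 + x^2 + 2.
∫_{-1}^{1} of each monomial x^k gives [2/(k+1) if k even, 0 if k odd]. Integrating term-by-term (or equivalently evaluating the antiderivative F(x) = x^6/6 + x^4/2 + x^3/3 + 2*x at the endpoints):
  F(1) − F(−1) = 3 − (-5/3) = 14/3.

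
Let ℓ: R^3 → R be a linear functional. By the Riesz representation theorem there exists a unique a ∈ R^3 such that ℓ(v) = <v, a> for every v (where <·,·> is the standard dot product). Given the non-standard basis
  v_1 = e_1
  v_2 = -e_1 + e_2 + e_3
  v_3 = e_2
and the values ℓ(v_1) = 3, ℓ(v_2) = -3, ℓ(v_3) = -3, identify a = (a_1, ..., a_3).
a = (3, -3, 3)

Write a = (a_1, ..., a_3) in the standard basis. For each basis vector v_i, ℓ(v_i) = <v_i, a> is a linear equation in the a_j's. Collect the n equations into a matrix system V a = ℓ, where row i of V is v_i (expressed in the standard basis). Since V is invertible (lower-triangular with 1s on the diagonal, up to permutation), solve by back-substitution:
  V =
[[1, 0, 0],
 [-1, 1, 1],
 [0, 1, 0]]
  V a = (3, -3, -3)
Solving gives a = (3, -3, 3).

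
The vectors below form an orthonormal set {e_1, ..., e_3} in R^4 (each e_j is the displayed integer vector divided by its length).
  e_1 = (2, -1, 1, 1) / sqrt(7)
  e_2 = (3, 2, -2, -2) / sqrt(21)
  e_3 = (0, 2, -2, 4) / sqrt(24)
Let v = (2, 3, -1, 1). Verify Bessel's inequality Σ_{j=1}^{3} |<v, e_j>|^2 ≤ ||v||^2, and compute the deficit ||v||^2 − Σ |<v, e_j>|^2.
Σ |<v, e_j>|^2 = 13; ||v||^2 = 15; deficit = 2

Write each e_j = u_j / sqrt(<u_j, u_j>) where u_j is the displayed integer vector. Then <v, e_j> = <v, u_j> / sqrt(<u_j, u_j>), so |<v, e_j>|^2 = <v, u_j>^2 / <u_j, u_j>.
Coefficients: <v, e_1> = 1/sqrt(7), <v, e_2> = 12/sqrt(21), <v, e_3> = 12/sqrt(24).
Square and sum: Σ |<v, e_j>|^2 = 13.
Compute ||v||^2 = v·v = 15.
Deficit = 15 − 13 = 2 ≥ 0, confirming Bessel's inequality. (The deficit equals ||v − Σ <v,e_j> e_j||^2, the squared distance from v to span{e_j}.)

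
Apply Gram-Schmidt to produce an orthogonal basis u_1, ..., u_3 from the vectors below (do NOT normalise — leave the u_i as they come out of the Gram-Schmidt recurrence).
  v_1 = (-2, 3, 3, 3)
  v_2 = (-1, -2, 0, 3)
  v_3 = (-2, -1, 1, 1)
Orthogonal basis:
  u_1 = (-2, 3, 3, 3)
  u_2 = (-21/31, -77/31, -15/31, 78/31)
  u_3 = (-510/409, -234/409, 220/409, -326/409)

Apply the Gram-Schmidt recurrence
  u_1 = v_1
  u_i = v_i − Σ_{j<i} ((v_i · u_j) / (u_j · u_j)) · u_j.

Step by step this gives:
  u_1 = (-2, 3, 3, 3)
  u_2 = (-21/31, -77/31, -15/31, 78/31)
  u_3 = (-510/409, -234/409, 220/409, -326/409)

Orthogonality check:
  u_2 · u_1 = 0 (should be 0)
  u_3 · u_1 = 0 (should be 0)
  u_3 · u_2 = 0 (should be 0)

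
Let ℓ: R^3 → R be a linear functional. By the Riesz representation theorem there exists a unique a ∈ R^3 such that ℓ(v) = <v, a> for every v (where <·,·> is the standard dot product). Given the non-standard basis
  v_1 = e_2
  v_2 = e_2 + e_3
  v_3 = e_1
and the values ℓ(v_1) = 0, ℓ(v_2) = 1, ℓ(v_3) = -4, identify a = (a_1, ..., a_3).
a = (-4, 0, 1)

Write a = (a_1, ..., a_3) in the standard basis. For each basis vector v_i, ℓ(v_i) = <v_i, a> is a linear equation in the a_j's. Collect the n equations into a matrix system V a = ℓ, where row i of V is v_i (expressed in the standard basis). Since V is invertible (lower-triangular with 1s on the diagonal, up to permutation), solve by back-substitution:
  V =
[[0, 1, 0],
 [0, 1, 1],
 [1, 0, 0]]
  V a = (0, 1, -4)
Solving gives a = (-4, 0, 1).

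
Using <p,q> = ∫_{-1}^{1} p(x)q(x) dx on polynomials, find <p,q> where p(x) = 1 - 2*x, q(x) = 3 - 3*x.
<p,q> = 10

Expand the product: p(x)·q(x) = 6*x^2 - 9*x + 3.
∫_{-1}^{1} of each monomial x^k gives [2/(k+1) if k even, 0 if k odd]. Integrating term-by-term (or equivalently evaluating the antiderivative F(x) = 2*x^3 - 9*x^2/2 + 3*x at the endpoints):
  F(1) − F(−1) = 1/2 − (-19/2) = 10.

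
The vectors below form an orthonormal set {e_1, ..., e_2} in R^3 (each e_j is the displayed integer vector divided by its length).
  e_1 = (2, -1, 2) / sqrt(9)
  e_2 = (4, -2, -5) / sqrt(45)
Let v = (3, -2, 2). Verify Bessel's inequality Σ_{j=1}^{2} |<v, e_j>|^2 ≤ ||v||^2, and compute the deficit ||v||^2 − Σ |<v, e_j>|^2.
Σ |<v, e_j>|^2 = 84/5; ||v||^2 = 17; deficit = 1/5

Write each e_j = u_j / sqrt(<u_j, u_j>) where u_j is the displayed integer vector. Then <v, e_j> = <v, u_j> / sqrt(<u_j, u_j>), so |<v, e_j>|^2 = <v, u_j>^2 / <u_j, u_j>.
Coefficients: <v, e_1> = 12/sqrt(9), <v, e_2> = 6/sqrt(45).
Square and sum: Σ |<v, e_j>|^2 = 84/5.
Compute ||v||^2 = v·v = 17.
Deficit = 17 − 84/5 = 1/5 ≥ 0, confirming Bessel's inequality. (The deficit equals ||v − Σ <v,e_j> e_j||^2, the squared distance from v to span{e_j}.)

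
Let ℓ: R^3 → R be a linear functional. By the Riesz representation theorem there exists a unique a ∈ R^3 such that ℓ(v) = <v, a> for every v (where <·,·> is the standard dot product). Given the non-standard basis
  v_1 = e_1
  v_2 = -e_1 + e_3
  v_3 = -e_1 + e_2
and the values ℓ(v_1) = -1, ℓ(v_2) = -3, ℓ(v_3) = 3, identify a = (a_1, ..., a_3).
a = (-1, 2, -4)

Write a = (a_1, ..., a_3) in the standard basis. For each basis vector v_i, ℓ(v_i) = <v_i, a> is a linear equation in the a_j's. Collect the n equations into a matrix system V a = ℓ, where row i of V is v_i (expressed in the standard basis). Since V is invertible (lower-triangular with 1s on the diagonal, up to permutation), solve by back-substitution:
  V =
[[1, 0, 0],
 [-1, 0, 1],
 [-1, 1, 0]]
  V a = (-1, -3, 3)
Solving gives a = (-1, 2, -4).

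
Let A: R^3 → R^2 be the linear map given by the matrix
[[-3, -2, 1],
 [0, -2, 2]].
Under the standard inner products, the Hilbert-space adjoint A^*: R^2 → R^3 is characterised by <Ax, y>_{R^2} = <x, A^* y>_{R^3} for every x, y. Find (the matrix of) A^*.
A^* = A^T =
[[-3, 0],
 [-2, -2],
 [1, 2]]

For real matrices with standard dot products, the defining identity <Ax, y> = <x, A^* y> gives (Ax)^T y = x^T (A^*) y, i.e. x^T A^T y = x^T (A^*) y. Since this holds for all x, y, we must have A^* = A^T. Therefore
A^* =
[[-3, 0],
 [-2, -2],
 [1, 2]].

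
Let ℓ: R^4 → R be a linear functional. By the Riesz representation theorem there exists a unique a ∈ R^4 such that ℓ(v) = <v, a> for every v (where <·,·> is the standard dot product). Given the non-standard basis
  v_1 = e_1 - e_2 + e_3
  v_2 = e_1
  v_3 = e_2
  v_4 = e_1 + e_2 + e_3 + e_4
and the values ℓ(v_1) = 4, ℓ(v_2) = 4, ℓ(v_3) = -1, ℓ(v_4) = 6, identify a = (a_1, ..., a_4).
a = (4, -1, -1, 4)

Write a = (a_1, ..., a_4) in the standard basis. For each basis vector v_i, ℓ(v_i) = <v_i, a> is a linear equation in the a_j's. Collect the n equations into a matrix system V a = ℓ, where row i of V is v_i (expressed in the standard basis). Since V is invertible (lower-triangular with 1s on the diagonal, up to permutation), solve by back-substitution:
  V =
[[1, -1, 1, 0],
 [1, 0, 0, 0],
 [0, 1, 0, 0],
 [1, 1, 1, 1]]
  V a = (4, 4, -1, 6)
Solving gives a = (4, -1, -1, 4).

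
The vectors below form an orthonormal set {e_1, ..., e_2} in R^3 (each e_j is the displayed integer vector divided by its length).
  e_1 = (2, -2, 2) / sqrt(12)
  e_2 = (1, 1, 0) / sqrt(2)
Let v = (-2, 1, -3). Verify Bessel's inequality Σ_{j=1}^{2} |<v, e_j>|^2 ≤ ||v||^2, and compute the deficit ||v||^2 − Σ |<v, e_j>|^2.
Σ |<v, e_j>|^2 = 25/2; ||v||^2 = 14; deficit = 3/2

Write each e_j = u_j / sqrt(<u_j, u_j>) where u_j is the displayed integer vector. Then <v, e_j> = <v, u_j> / sqrt(<u_j, u_j>), so |<v, e_j>|^2 = <v, u_j>^2 / <u_j, u_j>.
Coefficients: <v, e_1> = -12/sqrt(12), <v, e_2> = -1/sqrt(2).
Square and sum: Σ |<v, e_j>|^2 = 25/2.
Compute ||v||^2 = v·v = 14.
Deficit = 14 − 25/2 = 3/2 ≥ 0, confirming Bessel's inequality. (The deficit equals ||v − Σ <v,e_j> e_j||^2, the squared distance from v to span{e_j}.)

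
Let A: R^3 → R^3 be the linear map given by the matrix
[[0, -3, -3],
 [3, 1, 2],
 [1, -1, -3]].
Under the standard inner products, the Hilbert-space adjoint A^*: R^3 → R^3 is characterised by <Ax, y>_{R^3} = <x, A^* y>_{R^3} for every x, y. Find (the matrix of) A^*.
A^* = A^T =
[[0, 3, 1],
 [-3, 1, -1],
 [-3, 2, -3]]

For real matrices with standard dot products, the defining identity <Ax, y> = <x, A^* y> gives (Ax)^T y = x^T (A^*) y, i.e. x^T A^T y = x^T (A^*) y. Since this holds for all x, y, we must have A^* = A^T. Therefore
A^* =
[[0, 3, 1],
 [-3, 1, -1],
 [-3, 2, -3]].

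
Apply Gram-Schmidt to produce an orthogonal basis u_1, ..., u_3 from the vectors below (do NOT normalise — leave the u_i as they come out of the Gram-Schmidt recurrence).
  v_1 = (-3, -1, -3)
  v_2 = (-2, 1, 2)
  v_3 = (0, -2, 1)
Orthogonal basis:
  u_1 = (-3, -1, -3)
  u_2 = (-41/19, 18/19, 35/19)
  u_3 = (-29/170, -174/85, 29/34)

Apply the Gram-Schmidt recurrence
  u_1 = v_1
  u_i = v_i − Σ_{j<i} ((v_i · u_j) / (u_j · u_j)) · u_j.

Step by step this gives:
  u_1 = (-3, -1, -3)
  u_2 = (-41/19, 18/19, 35/19)
  u_3 = (-29/170, -174/85, 29/34)

Orthogonality check:
  u_2 · u_1 = 0 (should be 0)
  u_3 · u_1 = 0 (should be 0)
  u_3 · u_2 = 0 (should be 0)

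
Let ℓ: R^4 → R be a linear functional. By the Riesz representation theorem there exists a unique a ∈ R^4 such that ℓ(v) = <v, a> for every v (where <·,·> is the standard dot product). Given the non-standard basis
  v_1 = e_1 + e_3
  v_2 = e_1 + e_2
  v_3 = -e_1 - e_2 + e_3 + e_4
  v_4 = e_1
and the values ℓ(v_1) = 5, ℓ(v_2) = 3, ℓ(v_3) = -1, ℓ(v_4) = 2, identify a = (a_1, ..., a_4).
a = (2, 1, 3, -1)

Write a = (a_1, ..., a_4) in the standard basis. For each basis vector v_i, ℓ(v_i) = <v_i, a> is a linear equation in the a_j's. Collect the n equations into a matrix system V a = ℓ, where row i of V is v_i (expressed in the standard basis). Since V is invertible (lower-triangular with 1s on the diagonal, up to permutation), solve by back-substitution:
  V =
[[1, 0, 1, 0],
 [1, 1, 0, 0],
 [-1, -1, 1, 1],
 [1, 0, 0, 0]]
  V a = (5, 3, -1, 2)
Solving gives a = (2, 1, 3, -1).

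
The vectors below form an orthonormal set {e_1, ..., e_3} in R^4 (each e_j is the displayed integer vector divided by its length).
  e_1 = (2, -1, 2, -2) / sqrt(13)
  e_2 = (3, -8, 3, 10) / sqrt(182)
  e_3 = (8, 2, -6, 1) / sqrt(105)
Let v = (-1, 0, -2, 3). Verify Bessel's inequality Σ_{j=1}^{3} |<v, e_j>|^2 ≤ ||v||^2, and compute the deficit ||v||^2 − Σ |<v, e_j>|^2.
Σ |<v, e_j>|^2 = 419/30; ||v||^2 = 14; deficit = 1/30

Write each e_j = u_j / sqrt(<u_j, u_j>) where u_j is the displayed integer vector. Then <v, e_j> = <v, u_j> / sqrt(<u_j, u_j>), so |<v, e_j>|^2 = <v, u_j>^2 / <u_j, u_j>.
Coefficients: <v, e_1> = -12/sqrt(13), <v, e_2> = 21/sqrt(182), <v, e_3> = 7/sqrt(105).
Square and sum: Σ |<v, e_j>|^2 = 419/30.
Compute ||v||^2 = v·v = 14.
Deficit = 14 − 419/30 = 1/30 ≥ 0, confirming Bessel's inequality. (The deficit equals ||v − Σ <v,e_j> e_j||^2, the squared distance from v to span{e_j}.)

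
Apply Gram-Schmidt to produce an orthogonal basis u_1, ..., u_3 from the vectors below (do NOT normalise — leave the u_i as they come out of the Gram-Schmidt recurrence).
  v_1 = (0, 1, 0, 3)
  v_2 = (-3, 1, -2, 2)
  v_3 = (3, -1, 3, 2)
Orthogonal basis:
  u_1 = (0, 1, 0, 3)
  u_2 = (-3, 3/10, -2, -1/10)
  u_3 = (-72/131, -150/131, 83/131, 50/131)

Apply the Gram-Schmidt recurrence
  u_1 = v_1
  u_i = v_i − Σ_{j<i} ((v_i · u_j) / (u_j · u_j)) · u_j.

Step by step this gives:
  u_1 = (0, 1, 0, 3)
  u_2 = (-3, 3/10, -2, -1/10)
  u_3 = (-72/131, -150/131, 83/131, 50/131)

Orthogonality check:
  u_2 · u_1 = 0 (should be 0)
  u_3 · u_1 = 0 (should be 0)
  u_3 · u_2 = 0 (should be 0)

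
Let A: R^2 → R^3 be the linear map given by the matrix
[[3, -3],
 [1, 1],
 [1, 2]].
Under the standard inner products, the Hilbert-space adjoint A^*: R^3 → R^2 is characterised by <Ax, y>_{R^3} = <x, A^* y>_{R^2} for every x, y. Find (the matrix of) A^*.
A^* = A^T =
[[3, 1, 1],
 [-3, 1, 2]]

For real matrices with standard dot products, the defining identity <Ax, y> = <x, A^* y> gives (Ax)^T y = x^T (A^*) y, i.e. x^T A^T y = x^T (A^*) y. Since this holds for all x, y, we must have A^* = A^T. Therefore
A^* =
[[3, 1, 1],
 [-3, 1, 2]].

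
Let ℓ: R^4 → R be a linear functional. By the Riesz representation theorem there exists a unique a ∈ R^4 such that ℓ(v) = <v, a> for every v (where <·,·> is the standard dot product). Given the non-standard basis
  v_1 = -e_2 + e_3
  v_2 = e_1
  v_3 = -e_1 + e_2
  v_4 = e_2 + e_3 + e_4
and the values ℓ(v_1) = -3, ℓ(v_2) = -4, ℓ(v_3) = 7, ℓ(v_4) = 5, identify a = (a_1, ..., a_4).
a = (-4, 3, 0, 2)

Write a = (a_1, ..., a_4) in the standard basis. For each basis vector v_i, ℓ(v_i) = <v_i, a> is a linear equation in the a_j's. Collect the n equations into a matrix system V a = ℓ, where row i of V is v_i (expressed in the standard basis). Since V is invertible (lower-triangular with 1s on the diagonal, up to permutation), solve by back-substitution:
  V =
[[0, -1, 1, 0],
 [1, 0, 0, 0],
 [-1, 1, 0, 0],
 [0, 1, 1, 1]]
  V a = (-3, -4, 7, 5)
Solving gives a = (-4, 3, 0, 2).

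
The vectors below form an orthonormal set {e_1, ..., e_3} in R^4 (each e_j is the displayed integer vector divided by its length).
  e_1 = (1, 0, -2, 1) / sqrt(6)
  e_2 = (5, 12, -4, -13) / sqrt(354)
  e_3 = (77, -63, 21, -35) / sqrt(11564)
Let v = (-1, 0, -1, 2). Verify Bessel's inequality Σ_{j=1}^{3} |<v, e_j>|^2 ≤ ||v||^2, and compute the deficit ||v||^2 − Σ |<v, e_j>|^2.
Σ |<v, e_j>|^2 = 6; ||v||^2 = 6; deficit = 0

Write each e_j = u_j / sqrt(<u_j, u_j>) where u_j is the displayed integer vector. Then <v, e_j> = <v, u_j> / sqrt(<u_j, u_j>), so |<v, e_j>|^2 = <v, u_j>^2 / <u_j, u_j>.
Coefficients: <v, e_1> = 3/sqrt(6), <v, e_2> = -27/sqrt(354), <v, e_3> = -168/sqrt(11564).
Square and sum: Σ |<v, e_j>|^2 = 6.
Compute ||v||^2 = v·v = 6.
Deficit = 6 − 6 = 0 ≥ 0, confirming Bessel's inequality. (The deficit equals ||v − Σ <v,e_j> e_j||^2, the squared distance from v to span{e_j}.)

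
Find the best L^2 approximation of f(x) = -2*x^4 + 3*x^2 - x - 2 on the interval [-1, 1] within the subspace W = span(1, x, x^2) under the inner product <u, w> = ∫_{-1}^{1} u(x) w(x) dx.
g(x) = 9*x^2/7 - x - 64/35

The best approximation g ∈ W is the orthogonal projection of f onto W. Writing g = a_0 + a_1 x + a_2 x^2, the coefficients solve the normal equations G · a = b where
  G_{ij} = <φ_i, φ_j> and b_i = <f, φ_i>, with φ_0 = 1, φ_1 = x, φ_2 = x^2.
G =
  [2, 0, 2/3]
  [0, 2/3, 0]
  [2/3, 0, 2/5],
b = (-14/5, -2/3, -74/105).
Solving gives a_0 = -64/35, a_1 = -1, a_2 = 9/7, so
  g(x) = 9*x^2/7 - x - 64/35.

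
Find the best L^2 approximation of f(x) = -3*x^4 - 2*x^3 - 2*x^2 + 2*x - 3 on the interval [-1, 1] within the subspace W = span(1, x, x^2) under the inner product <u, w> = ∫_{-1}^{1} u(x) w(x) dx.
g(x) = -32*x^2/7 + 4*x/5 - 96/35

The best approximation g ∈ W is the orthogonal projection of f onto W. Writing g = a_0 + a_1 x + a_2 x^2, the coefficients solve the normal equations G · a = b where
  G_{ij} = <φ_i, φ_j> and b_i = <f, φ_i>, with φ_0 = 1, φ_1 = x, φ_2 = x^2.
G =
  [2, 0, 2/3]
  [0, 2/3, 0]
  [2/3, 0, 2/5],
b = (-128/15, 8/15, -128/35).
Solving gives a_0 = -96/35, a_1 = 4/5, a_2 = -32/7, so
  g(x) = -32*x^2/7 + 4*x/5 - 96/35.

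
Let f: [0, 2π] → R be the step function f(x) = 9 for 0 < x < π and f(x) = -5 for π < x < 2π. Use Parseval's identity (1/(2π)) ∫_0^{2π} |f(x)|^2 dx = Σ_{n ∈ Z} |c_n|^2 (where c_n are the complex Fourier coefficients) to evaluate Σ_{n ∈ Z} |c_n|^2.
Σ |c_n|^2 = 53

Parseval equates the L^2 energy of f (normalised by 1/(2π)) with the ℓ^2 sum of its Fourier coefficients: (1/(2π)) ∫_0^{2π} |f|^2 = Σ |c_n|^2.
Compute the left side: (1/(2π)) [∫_0^π 9^2 dx + ∫_π^{2π} (-5)^2 dx] = (1/(2π)) · (81π + 25π) = (81 + 25)/2 = 53.
So Σ_{n ∈ Z} |c_n|^2 = 53.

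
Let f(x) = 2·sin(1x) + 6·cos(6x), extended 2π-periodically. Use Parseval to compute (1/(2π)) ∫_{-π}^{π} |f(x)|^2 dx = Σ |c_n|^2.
Σ |c_n|^2 = 20

Expand |f|^2 and use orthogonality of {sin(nx), cos(mx)} on [-π, π]:
  ∫_{-π}^{π} sin(nx)^2 dx = π, ∫ cos(mx)^2 dx = π, and cross terms integrate to 0.
So ∫_{-π}^{π} f(x)^2 dx = 2^2 · π + 6^2 · π = (4 + 36)π.
Divide by 2π: (4 + 36)/2 = 20.
By Parseval, this equals Σ |c_n|^2.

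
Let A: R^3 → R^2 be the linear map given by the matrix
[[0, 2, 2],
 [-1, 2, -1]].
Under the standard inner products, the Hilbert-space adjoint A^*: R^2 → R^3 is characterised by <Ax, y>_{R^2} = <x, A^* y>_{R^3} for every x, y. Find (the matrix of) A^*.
A^* = A^T =
[[0, -1],
 [2, 2],
 [2, -1]]

For real matrices with standard dot products, the defining identity <Ax, y> = <x, A^* y> gives (Ax)^T y = x^T (A^*) y, i.e. x^T A^T y = x^T (A^*) y. Since this holds for all x, y, we must have A^* = A^T. Therefore
A^* =
[[0, -1],
 [2, 2],
 [2, -1]].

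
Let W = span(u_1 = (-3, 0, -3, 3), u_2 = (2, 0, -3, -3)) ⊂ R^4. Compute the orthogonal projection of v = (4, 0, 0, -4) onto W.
proj_W(v) = (112/31, 0, 2/31, -134/31)

Set up U = [u_1 | ... | u_2] ∈ R^(4×2). The projector onto W = col(U) is P = U (U^T U)^(-1) U^T.
Compute U^T U =
  [27, -6]
  [-6, 22],
and U^T v = (-24, 20).
Solve U^T U · c = U^T v for the coefficients: c = (-68/93, 22/31). The projection is proj_W(v) = U c.
Check: (v - proj_W(v)) · u_1 = 0  (should be 0).
Check: (v - proj_W(v)) · u_2 = 0  (should be 0).
Result: proj_W(v) = (112/31, 0, 2/31, -134/31).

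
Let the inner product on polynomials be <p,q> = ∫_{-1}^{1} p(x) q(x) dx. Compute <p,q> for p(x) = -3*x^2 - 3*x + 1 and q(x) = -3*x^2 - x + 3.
<p,q> = 18/5

Expand the product: p(x)·q(x) = 9*x^4 + 12*x^3 - 9*x^2 - 10*x + 3.
∫_{-1}^{1} of each monomial x^k gives [2/(k+1) if k even, 0 if k odd]. Integrating term-by-term (or equivalently evaluating the antiderivative F(x) = 9*x^5/5 + 3*x^4 - 3*x^3 - 5*x^2 + 3*x at the endpoints):
  F(1) − F(−1) = -1/5 − (-19/5) = 18/5.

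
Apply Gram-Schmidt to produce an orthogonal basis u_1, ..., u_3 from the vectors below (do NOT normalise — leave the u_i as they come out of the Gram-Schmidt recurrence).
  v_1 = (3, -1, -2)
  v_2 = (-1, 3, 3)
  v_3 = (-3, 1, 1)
Orthogonal basis:
  u_1 = (3, -1, -2)
  u_2 = (11/7, 15/7, 9/7)
  u_3 = (-12/61, 28/61, -32/61)

Apply the Gram-Schmidt recurrence
  u_1 = v_1
  u_i = v_i − Σ_{j<i} ((v_i · u_j) / (u_j · u_j)) · u_j.

Step by step this gives:
  u_1 = (3, -1, -2)
  u_2 = (11/7, 15/7, 9/7)
  u_3 = (-12/61, 28/61, -32/61)

Orthogonality check:
  u_2 · u_1 = 0 (should be 0)
  u_3 · u_1 = 0 (should be 0)
  u_3 · u_2 = 0 (should be 0)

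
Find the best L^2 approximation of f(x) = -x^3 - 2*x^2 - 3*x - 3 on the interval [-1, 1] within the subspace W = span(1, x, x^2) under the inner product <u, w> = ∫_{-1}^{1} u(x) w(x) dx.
g(x) = -2*x^2 - 18*x/5 - 3

The best approximation g ∈ W is the orthogonal projection of f onto W. Writing g = a_0 + a_1 x + a_2 x^2, the coefficients solve the normal equations G · a = b where
  G_{ij} = <φ_i, φ_j> and b_i = <f, φ_i>, with φ_0 = 1, φ_1 = x, φ_2 = x^2.
G =
  [2, 0, 2/3]
  [0, 2/3, 0]
  [2/3, 0, 2/5],
b = (-22/3, -12/5, -14/5).
Solving gives a_0 = -3, a_1 = -18/5, a_2 = -2, so
  g(x) = -2*x^2 - 18*x/5 - 3.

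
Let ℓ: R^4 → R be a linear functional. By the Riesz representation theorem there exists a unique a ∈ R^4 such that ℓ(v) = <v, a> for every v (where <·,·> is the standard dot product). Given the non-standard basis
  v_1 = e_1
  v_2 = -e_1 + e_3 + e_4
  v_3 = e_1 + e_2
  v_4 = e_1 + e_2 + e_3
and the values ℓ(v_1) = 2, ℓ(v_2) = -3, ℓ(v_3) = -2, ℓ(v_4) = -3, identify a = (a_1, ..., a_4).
a = (2, -4, -1, 0)

Write a = (a_1, ..., a_4) in the standard basis. For each basis vector v_i, ℓ(v_i) = <v_i, a> is a linear equation in the a_j's. Collect the n equations into a matrix system V a = ℓ, where row i of V is v_i (expressed in the standard basis). Since V is invertible (lower-triangular with 1s on the diagonal, up to permutation), solve by back-substitution:
  V =
[[1, 0, 0, 0],
 [-1, 0, 1, 1],
 [1, 1, 0, 0],
 [1, 1, 1, 0]]
  V a = (2, -3, -2, -3)
Solving gives a = (2, -4, -1, 0).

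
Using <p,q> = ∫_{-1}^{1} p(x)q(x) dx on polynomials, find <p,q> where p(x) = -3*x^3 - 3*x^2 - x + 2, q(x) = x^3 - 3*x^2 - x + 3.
<p,q> = 652/105

Expand the product: p(x)·q(x) = -3*x^6 + 6*x^5 + 11*x^4 - x^3 - 14*x^2 - 5*x + 6.
∫_{-1}^{1} of each monomial x^k gives [2/(k+1) if k even, 0 if k odd]. Integrating term-by-term (or equivalently evaluating the antiderivative F(x) = -3*x^7/7 + x^6 + 11*x^5/5 - x^4/4 - 14*x^3/3 - 5*x^2/2 + 6*x at the endpoints):
  F(1) − F(−1) = 569/420 − (-2039/420) = 652/105.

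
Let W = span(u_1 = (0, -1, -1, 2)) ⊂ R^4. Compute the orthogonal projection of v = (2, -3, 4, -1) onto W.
proj_W(v) = (0, 1/2, 1/2, -1)

Set up U = [u_1 | ... | u_1] ∈ R^(4×1). The projector onto W = col(U) is P = U (U^T U)^(-1) U^T.
Compute U^T U =
  [6],
and U^T v = (-3).
Solve U^T U · c = U^T v for the coefficients: c = (-1/2). The projection is proj_W(v) = U c.
Check: (v - proj_W(v)) · u_1 = 0  (should be 0).
Result: proj_W(v) = (0, 1/2, 1/2, -1).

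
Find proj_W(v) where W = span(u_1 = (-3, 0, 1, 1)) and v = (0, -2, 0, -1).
proj_W(v) = (3/11, 0, -1/11, -1/11)

Set up U = [u_1 | ... | u_1] ∈ R^(4×1). The projector onto W = col(U) is P = U (U^T U)^(-1) U^T.
Compute U^T U =
  [11],
and U^T v = (-1).
Solve U^T U · c = U^T v for the coefficients: c = (-1/11). The projection is proj_W(v) = U c.
Check: (v - proj_W(v)) · u_1 = 0  (should be 0).
Result: proj_W(v) = (3/11, 0, -1/11, -1/11).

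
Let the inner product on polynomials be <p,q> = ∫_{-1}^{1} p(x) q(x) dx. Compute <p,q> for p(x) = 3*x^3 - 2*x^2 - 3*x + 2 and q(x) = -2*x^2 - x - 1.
<p,q> = -44/15

Expand the product: p(x)·q(x) = -6*x^5 + x^4 + 5*x^3 + x^2 + x - 2.
∫_{-1}^{1} of each monomial x^k gives [2/(k+1) if k even, 0 if k odd]. Integrating term-by-term (or equivalently evaluating the antiderivative F(x) = -x^6 + x^5/5 + 5*x^4/4 + x^3/3 + x^2/2 - 2*x at the endpoints):
  F(1) − F(−1) = -43/60 − (133/60) = -44/15.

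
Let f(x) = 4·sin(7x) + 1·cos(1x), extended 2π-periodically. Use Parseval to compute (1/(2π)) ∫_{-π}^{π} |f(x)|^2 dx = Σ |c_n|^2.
Σ |c_n|^2 = 17/2

Expand |f|^2 and use orthogonality of {sin(nx), cos(mx)} on [-π, π]:
  ∫_{-π}^{π} sin(nx)^2 dx = π, ∫ cos(mx)^2 dx = π, and cross terms integrate to 0.
So ∫_{-π}^{π} f(x)^2 dx = 4^2 · π + 1^2 · π = (16 + 1)π.
Divide by 2π: (16 + 1)/2 = 17/2.
By Parseval, this equals Σ |c_n|^2.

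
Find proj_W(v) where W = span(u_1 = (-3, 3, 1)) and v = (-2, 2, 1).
proj_W(v) = (-39/19, 39/19, 13/19)

Set up U = [u_1 | ... | u_1] ∈ R^(3×1). The projector onto W = col(U) is P = U (U^T U)^(-1) U^T.
Compute U^T U =
  [19],
and U^T v = (13).
Solve U^T U · c = U^T v for the coefficients: c = (13/19). The projection is proj_W(v) = U c.
Check: (v - proj_W(v)) · u_1 = 0  (should be 0).
Result: proj_W(v) = (-39/19, 39/19, 13/19).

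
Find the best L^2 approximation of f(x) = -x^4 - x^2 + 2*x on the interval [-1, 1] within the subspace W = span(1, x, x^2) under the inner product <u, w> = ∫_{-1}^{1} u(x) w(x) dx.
g(x) = -13*x^2/7 + 2*x + 3/35

The best approximation g ∈ W is the orthogonal projection of f onto W. Writing g = a_0 + a_1 x + a_2 x^2, the coefficients solve the normal equations G · a = b where
  G_{ij} = <φ_i, φ_j> and b_i = <f, φ_i>, with φ_0 = 1, φ_1 = x, φ_2 = x^2.
G =
  [2, 0, 2/3]
  [0, 2/3, 0]
  [2/3, 0, 2/5],
b = (-16/15, 4/3, -24/35).
Solving gives a_0 = 3/35, a_1 = 2, a_2 = -13/7, so
  g(x) = -13*x^2/7 + 2*x + 3/35.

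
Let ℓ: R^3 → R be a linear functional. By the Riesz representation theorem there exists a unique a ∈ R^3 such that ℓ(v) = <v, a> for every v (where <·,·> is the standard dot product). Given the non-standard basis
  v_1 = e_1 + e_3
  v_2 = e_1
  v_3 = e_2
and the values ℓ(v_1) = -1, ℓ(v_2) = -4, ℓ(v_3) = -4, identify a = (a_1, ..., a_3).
a = (-4, -4, 3)

Write a = (a_1, ..., a_3) in the standard basis. For each basis vector v_i, ℓ(v_i) = <v_i, a> is a linear equation in the a_j's. Collect the n equations into a matrix system V a = ℓ, where row i of V is v_i (expressed in the standard basis). Since V is invertible (lower-triangular with 1s on the diagonal, up to permutation), solve by back-substitution:
  V =
[[1, 0, 1],
 [1, 0, 0],
 [0, 1, 0]]
  V a = (-1, -4, -4)
Solving gives a = (-4, -4, 3).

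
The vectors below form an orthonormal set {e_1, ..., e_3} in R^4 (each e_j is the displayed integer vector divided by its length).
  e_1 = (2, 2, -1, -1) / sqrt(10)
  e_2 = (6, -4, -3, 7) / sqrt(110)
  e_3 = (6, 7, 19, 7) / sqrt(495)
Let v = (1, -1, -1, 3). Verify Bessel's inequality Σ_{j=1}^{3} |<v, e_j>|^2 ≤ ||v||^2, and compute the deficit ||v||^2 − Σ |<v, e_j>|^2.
Σ |<v, e_j>|^2 = 491/45; ||v||^2 = 12; deficit = 49/45

Write each e_j = u_j / sqrt(<u_j, u_j>) where u_j is the displayed integer vector. Then <v, e_j> = <v, u_j> / sqrt(<u_j, u_j>), so |<v, e_j>|^2 = <v, u_j>^2 / <u_j, u_j>.
Coefficients: <v, e_1> = -2/sqrt(10), <v, e_2> = 34/sqrt(110), <v, e_3> = 1/sqrt(495).
Square and sum: Σ |<v, e_j>|^2 = 491/45.
Compute ||v||^2 = v·v = 12.
Deficit = 12 − 491/45 = 49/45 ≥ 0, confirming Bessel's inequality. (The deficit equals ||v − Σ <v,e_j> e_j||^2, the squared distance from v to span{e_j}.)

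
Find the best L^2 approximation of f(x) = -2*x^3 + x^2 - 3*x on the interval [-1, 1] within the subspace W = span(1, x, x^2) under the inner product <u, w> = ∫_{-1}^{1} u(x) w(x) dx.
g(x) = x^2 - 21*x/5

The best approximation g ∈ W is the orthogonal projection of f onto W. Writing g = a_0 + a_1 x + a_2 x^2, the coefficients solve the normal equations G · a = b where
  G_{ij} = <φ_i, φ_j> and b_i = <f, φ_i>, with φ_0 = 1, φ_1 = x, φ_2 = x^2.
G =
  [2, 0, 2/3]
  [0, 2/3, 0]
  [2/3, 0, 2/5],
b = (2/3, -14/5, 2/5).
Solving gives a_0 = 0, a_1 = -21/5, a_2 = 1, so
  g(x) = x^2 - 21*x/5.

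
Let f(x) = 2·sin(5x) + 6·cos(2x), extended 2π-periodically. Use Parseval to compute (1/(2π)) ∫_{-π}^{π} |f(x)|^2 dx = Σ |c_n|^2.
Σ |c_n|^2 = 20

Expand |f|^2 and use orthogonality of {sin(nx), cos(mx)} on [-π, π]:
  ∫_{-π}^{π} sin(nx)^2 dx = π, ∫ cos(mx)^2 dx = π, and cross terms integrate to 0.
So ∫_{-π}^{π} f(x)^2 dx = 2^2 · π + 6^2 · π = (4 + 36)π.
Divide by 2π: (4 + 36)/2 = 20.
By Parseval, this equals Σ |c_n|^2.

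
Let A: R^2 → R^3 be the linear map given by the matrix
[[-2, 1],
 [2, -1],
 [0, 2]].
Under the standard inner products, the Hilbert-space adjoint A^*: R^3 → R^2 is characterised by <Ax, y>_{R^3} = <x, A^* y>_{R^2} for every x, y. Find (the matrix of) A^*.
A^* = A^T =
[[-2, 2, 0],
 [1, -1, 2]]

For real matrices with standard dot products, the defining identity <Ax, y> = <x, A^* y> gives (Ax)^T y = x^T (A^*) y, i.e. x^T A^T y = x^T (A^*) y. Since this holds for all x, y, we must have A^* = A^T. Therefore
A^* =
[[-2, 2, 0],
 [1, -1, 2]].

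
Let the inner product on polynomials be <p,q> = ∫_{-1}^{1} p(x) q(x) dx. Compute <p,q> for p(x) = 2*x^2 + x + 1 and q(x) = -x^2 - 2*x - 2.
<p,q> = -142/15

Expand the product: p(x)·q(x) = -2*x^4 - 5*x^3 - 7*x^2 - 4*x - 2.
∫_{-1}^{1} of each monomial x^k gives [2/(k+1) if k even, 0 if k odd]. Integrating term-by-term (or equivalently evaluating the antiderivative F(x) = -2*x^5/5 - 5*x^4/4 - 7*x^3/3 - 2*x^2 - 2*x at the endpoints):
  F(1) − F(−1) = -479/60 − (89/60) = -142/15.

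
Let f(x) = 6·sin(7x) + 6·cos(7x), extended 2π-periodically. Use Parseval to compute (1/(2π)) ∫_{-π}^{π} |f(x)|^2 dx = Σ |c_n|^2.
Σ |c_n|^2 = 36

Expand |f|^2 and use orthogonality of {sin(nx), cos(mx)} on [-π, π]:
  ∫_{-π}^{π} sin(nx)^2 dx = π, ∫ cos(mx)^2 dx = π, and cross terms integrate to 0.
So ∫_{-π}^{π} f(x)^2 dx = 6^2 · π + 6^2 · π = (36 + 36)π.
Divide by 2π: (36 + 36)/2 = 36.
By Parseval, this equals Σ |c_n|^2.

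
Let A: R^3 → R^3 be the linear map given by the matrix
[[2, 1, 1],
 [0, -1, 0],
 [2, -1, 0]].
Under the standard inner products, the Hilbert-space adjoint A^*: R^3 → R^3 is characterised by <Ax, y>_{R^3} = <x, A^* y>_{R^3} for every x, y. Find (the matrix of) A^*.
A^* = A^T =
[[2, 0, 2],
 [1, -1, -1],
 [1, 0, 0]]

For real matrices with standard dot products, the defining identity <Ax, y> = <x, A^* y> gives (Ax)^T y = x^T (A^*) y, i.e. x^T A^T y = x^T (A^*) y. Since this holds for all x, y, we must have A^* = A^T. Therefore
A^* =
[[2, 0, 2],
 [1, -1, -1],
 [1, 0, 0]].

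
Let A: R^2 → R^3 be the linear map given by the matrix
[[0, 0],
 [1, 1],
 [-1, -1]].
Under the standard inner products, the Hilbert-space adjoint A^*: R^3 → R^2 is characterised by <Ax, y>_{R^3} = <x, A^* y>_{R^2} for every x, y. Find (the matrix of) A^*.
A^* = A^T =
[[0, 1, -1],
 [0, 1, -1]]

For real matrices with standard dot products, the defining identity <Ax, y> = <x, A^* y> gives (Ax)^T y = x^T (A^*) y, i.e. x^T A^T y = x^T (A^*) y. Since this holds for all x, y, we must have A^* = A^T. Therefore
A^* =
[[0, 1, -1],
 [0, 1, -1]].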